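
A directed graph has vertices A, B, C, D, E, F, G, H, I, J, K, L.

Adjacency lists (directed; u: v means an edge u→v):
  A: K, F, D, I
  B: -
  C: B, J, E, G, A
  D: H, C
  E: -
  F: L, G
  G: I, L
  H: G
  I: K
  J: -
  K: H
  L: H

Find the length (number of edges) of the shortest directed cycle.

For each vertex v, BFS finds the shortest path from v back to v.
The shortest such closed walk is C → A → D → C, length 3.

3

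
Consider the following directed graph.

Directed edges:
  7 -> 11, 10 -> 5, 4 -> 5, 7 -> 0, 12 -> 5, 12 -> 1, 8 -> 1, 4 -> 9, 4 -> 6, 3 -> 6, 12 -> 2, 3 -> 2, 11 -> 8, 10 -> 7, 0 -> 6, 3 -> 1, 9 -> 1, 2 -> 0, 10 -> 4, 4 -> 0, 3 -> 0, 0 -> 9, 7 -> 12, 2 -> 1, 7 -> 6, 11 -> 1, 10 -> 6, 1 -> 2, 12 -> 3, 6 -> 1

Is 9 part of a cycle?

9 is on a cycle iff 9 can reach itself via ≥1 edge.
9 → 1 → 2 → 0 → 9 — yes.

Yes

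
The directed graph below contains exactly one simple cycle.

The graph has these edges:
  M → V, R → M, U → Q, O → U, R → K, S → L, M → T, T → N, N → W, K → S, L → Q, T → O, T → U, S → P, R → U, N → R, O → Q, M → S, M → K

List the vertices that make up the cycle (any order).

DFS with gray/black marking from M:
M gray
  S gray
    P gray
    P black
    L gray
      Q gray
      Q black
    L black
  S black
  V gray
  V black
  K gray
    K→S: S black — skip
  K black
  T gray
    O gray
      O→Q: Q black — skip
      U gray
        U→Q: Q black — skip
      U black
    O black
    N gray
      R gray
        R→M: M is gray → back edge
Back edge closes the cycle M → T → N → R → M; its vertices are {M, N, R, T}.

M, N, R, T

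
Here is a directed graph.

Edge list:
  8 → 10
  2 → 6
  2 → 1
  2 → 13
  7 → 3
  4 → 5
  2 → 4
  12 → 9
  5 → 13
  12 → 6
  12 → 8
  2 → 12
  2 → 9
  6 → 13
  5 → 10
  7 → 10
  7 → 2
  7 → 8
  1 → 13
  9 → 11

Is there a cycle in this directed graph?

DFS with white/gray/black marking, starting from 5:
5 gray
  10 gray
  10 black
  13 gray
  13 black
5 black
1 gray
  1→13: 13 black — skip
1 black
2 gray
  2→1: 1 black — skip
  6 gray
    6→13: 13 black — skip
  6 black
  2→13: 13 black — skip
  12 gray
    9 gray
      11 gray
      11 black
    9 black
    8 gray
      8→10: 10 black — skip
    8 black
    12→6: 6 black — skip
  12 black
  2→9: 9 black — skip
  4 gray
    4→5: 5 black — skip
  4 black
2 black
3 gray
3 black
7 gray
  7→3: 3 black — skip
  7→2: 2 black — skip
  7→8: 8 black — skip
  7→10: 10 black — skip
7 black
Every edge goes to a white or black vertex — no back edge, so the graph is acyclic.

No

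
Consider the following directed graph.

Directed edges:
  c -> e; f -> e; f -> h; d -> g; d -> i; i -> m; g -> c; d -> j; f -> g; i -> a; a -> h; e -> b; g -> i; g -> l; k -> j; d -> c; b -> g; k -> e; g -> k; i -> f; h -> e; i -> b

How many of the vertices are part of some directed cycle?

9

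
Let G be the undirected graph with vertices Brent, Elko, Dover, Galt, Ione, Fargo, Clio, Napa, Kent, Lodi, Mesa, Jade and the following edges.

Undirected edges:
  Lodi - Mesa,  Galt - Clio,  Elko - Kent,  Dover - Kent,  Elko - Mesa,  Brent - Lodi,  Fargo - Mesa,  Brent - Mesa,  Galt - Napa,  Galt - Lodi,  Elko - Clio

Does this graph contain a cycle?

DFS, tracking each vertex's parent; an edge to a visited non-parent vertex closes a cycle.
Start from Galt:
visit Galt (parent –)
  visit Clio (parent Galt)
    Clio–Galt: parent, skip
    visit Elko (parent Clio)
      visit Kent (parent Elko)
        visit Dover (parent Kent)
          Dover–Kent: parent, skip
        Kent–Elko: parent, skip
      Elko–Clio: parent, skip
      visit Mesa (parent Elko)
        Mesa–Elko: parent, skip
        visit Brent (parent Mesa)
          Brent–Mesa: parent, skip
          visit Lodi (parent Brent)
            Lodi–Galt: Galt visited and ≠ parent → cycle
Cycle: Galt – Clio – Elko – Mesa – Brent – Lodi – Galt.

Yes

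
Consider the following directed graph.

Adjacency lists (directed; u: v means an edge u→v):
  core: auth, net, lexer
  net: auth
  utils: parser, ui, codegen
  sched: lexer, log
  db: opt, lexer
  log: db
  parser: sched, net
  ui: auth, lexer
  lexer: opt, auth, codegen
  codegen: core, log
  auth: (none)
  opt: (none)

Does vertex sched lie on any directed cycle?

No

sched lies on a cycle iff there is a path from sched back to itself.
Exploring from sched, it never reaches itself; equivalently, its strongly connected component is a singleton.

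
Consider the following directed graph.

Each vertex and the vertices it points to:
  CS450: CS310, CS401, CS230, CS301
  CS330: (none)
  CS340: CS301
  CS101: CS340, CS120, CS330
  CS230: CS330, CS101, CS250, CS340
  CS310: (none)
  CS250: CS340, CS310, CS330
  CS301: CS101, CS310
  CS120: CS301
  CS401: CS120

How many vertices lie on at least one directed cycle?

4

A vertex is on a directed cycle iff it belongs to a strongly connected component of size ≥ 2 (or has a self-loop).
The vertices on cycles are {CS101, CS120, CS301, CS340} — 4 in total.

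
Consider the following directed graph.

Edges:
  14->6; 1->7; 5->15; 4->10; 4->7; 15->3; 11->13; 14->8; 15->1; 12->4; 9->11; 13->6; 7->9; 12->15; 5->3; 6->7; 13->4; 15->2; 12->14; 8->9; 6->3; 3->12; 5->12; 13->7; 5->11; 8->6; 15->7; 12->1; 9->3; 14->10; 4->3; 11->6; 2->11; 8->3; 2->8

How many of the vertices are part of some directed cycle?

A vertex is on a directed cycle iff it belongs to a strongly connected component of size ≥ 2 (or has a self-loop).
The vertices on cycles are {1, 2, 3, 4, 6, 7, 8, 9, 11, 12, 13, 14, 15} — 13 in total.

13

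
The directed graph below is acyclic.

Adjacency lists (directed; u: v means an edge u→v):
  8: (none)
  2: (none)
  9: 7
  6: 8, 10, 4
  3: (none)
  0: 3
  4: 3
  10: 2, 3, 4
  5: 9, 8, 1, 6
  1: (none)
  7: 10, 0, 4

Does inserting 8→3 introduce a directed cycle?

No

Adding 8→3 creates a cycle iff 3 can already reach 8.
Explore from 3: no path reaches 8. The graph stays acyclic.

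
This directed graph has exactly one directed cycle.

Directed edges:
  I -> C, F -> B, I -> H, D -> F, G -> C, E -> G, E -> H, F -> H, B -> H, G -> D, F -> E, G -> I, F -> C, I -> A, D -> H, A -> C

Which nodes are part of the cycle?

D, E, F, G

DFS with gray/black marking from G:
G gray
  D gray
    F gray
      H gray
      H black
      B gray
        B→H: H black — skip
      B black
      C gray
      C black
      E gray
        E→H: H black — skip
        E→G: G is gray → back edge
Back edge closes the cycle G → D → F → E → G; its vertices are {D, E, F, G}.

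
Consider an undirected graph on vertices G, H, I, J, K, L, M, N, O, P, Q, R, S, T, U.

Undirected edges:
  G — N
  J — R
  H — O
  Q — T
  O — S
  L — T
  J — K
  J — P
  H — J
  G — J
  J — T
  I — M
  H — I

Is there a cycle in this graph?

No

DFS, tracking each vertex's parent; an edge to a visited non-parent vertex closes a cycle.
Start from K:
visit K (parent –)
  visit J (parent K)
    visit P (parent J)
      P–J: parent, skip
    visit R (parent J)
      R–J: parent, skip
    visit G (parent J)
      visit N (parent G)
        N–G: parent, skip
      G–J: parent, skip
    J–K: parent, skip
    visit T (parent J)
      T–J: parent, skip
      visit Q (parent T)
        Q–T: parent, skip
      visit L (parent T)
        L–T: parent, skip
    visit H (parent J)
      visit O (parent H)
        visit S (parent O)
          S–O: parent, skip
        O–H: parent, skip
      H–J: parent, skip
      visit I (parent H)
        I–H: parent, skip
        visit M (parent I)
          M–I: parent, skip
visit U (parent –)
No non-parent visited neighbor found — the graph is a forest.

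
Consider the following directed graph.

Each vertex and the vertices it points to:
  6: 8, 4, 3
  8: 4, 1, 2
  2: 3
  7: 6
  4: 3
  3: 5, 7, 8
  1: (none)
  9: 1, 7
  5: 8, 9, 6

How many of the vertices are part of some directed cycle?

8

A vertex is on a directed cycle iff it belongs to a strongly connected component of size ≥ 2 (or has a self-loop).
The vertices on cycles are {2, 3, 4, 5, 6, 7, 8, 9} — 8 in total.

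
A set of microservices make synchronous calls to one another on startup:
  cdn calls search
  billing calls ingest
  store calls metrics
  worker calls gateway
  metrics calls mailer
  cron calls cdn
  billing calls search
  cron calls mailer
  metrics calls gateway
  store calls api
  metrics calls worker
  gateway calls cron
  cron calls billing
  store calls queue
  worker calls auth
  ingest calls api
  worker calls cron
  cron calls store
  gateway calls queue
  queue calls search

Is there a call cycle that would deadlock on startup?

Yes

DFS with white/gray/black marking, starting from auth:
auth gray
auth black
cdn gray
  search gray
  search black
cdn black
metrics gray
  mailer gray
  mailer black
  worker gray
    worker→auth: auth black — skip
    gateway gray
      queue gray
        queue→search: search black — skip
      queue black
      cron gray
        cron→cdn: cdn black — skip
        cron→mailer: mailer black — skip
        billing gray
          billing→search: search black — skip
          ingest gray
            api gray
            api black
          ingest black
        billing black
        store gray
          store→queue: queue black — skip
          store→metrics: metrics is gray → back edge
Back edge found, so a cycle exists: metrics → worker → gateway → cron → store → metrics.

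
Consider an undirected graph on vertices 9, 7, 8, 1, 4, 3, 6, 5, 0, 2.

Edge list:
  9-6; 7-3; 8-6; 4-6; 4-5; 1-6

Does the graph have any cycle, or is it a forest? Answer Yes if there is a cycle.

DFS, tracking each vertex's parent; an edge to a visited non-parent vertex closes a cycle.
Start from 0:
visit 0 (parent –)
visit 9 (parent –)
  visit 6 (parent 9)
    visit 4 (parent 6)
      4–6: parent, skip
      visit 5 (parent 4)
        5–4: parent, skip
    visit 1 (parent 6)
      1–6: parent, skip
    visit 8 (parent 6)
      8–6: parent, skip
    6–9: parent, skip
visit 7 (parent –)
  visit 3 (parent 7)
    3–7: parent, skip
visit 2 (parent –)
No non-parent visited neighbor found — the graph is a forest.

No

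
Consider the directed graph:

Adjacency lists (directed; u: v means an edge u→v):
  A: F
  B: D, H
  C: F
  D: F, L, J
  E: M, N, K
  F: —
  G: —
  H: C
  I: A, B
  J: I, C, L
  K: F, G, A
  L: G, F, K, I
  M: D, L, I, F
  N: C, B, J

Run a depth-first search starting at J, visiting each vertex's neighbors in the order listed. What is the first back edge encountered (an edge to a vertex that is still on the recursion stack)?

L->I

DFS from J (visiting each vertex's neighbors in the order listed); mark gray on enter, black on exit:
J gray
  I gray
    A gray
      F gray
      F black
    A black
    B gray
      D gray
        D→F: F black — skip
        L gray
          G gray
          G black
          L→F: F black — skip
          K gray
            K→F: F black — skip
            K→G: G black — skip
            K→A: A black — skip
          K black
          L→I: I is gray → back edge
First back edge: L → I.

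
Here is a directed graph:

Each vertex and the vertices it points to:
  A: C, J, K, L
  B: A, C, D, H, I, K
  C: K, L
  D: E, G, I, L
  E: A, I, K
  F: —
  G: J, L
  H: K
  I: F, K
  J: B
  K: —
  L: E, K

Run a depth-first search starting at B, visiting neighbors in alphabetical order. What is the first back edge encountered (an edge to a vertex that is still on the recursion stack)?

E->A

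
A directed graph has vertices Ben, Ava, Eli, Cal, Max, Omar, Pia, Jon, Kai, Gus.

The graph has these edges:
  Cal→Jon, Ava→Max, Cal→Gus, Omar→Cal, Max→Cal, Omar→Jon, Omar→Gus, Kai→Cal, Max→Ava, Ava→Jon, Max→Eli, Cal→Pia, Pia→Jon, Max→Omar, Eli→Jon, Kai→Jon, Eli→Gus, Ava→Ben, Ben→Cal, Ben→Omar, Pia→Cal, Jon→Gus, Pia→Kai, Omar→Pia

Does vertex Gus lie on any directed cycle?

No

Gus lies on a cycle iff there is a path from Gus back to itself.
Exploring from Gus, it never reaches itself; equivalently, its strongly connected component is a singleton.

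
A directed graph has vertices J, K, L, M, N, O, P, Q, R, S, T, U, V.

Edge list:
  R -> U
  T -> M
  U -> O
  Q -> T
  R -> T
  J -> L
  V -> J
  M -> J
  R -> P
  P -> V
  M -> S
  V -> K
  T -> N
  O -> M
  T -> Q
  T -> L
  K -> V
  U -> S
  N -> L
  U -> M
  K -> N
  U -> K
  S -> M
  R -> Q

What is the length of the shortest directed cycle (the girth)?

2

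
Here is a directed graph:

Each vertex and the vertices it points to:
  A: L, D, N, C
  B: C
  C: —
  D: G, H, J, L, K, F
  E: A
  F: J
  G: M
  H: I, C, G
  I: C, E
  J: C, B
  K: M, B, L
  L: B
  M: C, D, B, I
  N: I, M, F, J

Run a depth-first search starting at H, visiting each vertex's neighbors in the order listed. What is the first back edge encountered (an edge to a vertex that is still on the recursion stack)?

M→D

DFS from H (visiting each vertex's neighbors in the order listed); mark gray on enter, black on exit:
H gray
  I gray
    C gray
    C black
    E gray
      A gray
        L gray
          B gray
            B→C: C black — skip
          B black
        L black
        D gray
          G gray
            M gray
              M→C: C black — skip
              M→D: D is gray → back edge
First back edge: M → D.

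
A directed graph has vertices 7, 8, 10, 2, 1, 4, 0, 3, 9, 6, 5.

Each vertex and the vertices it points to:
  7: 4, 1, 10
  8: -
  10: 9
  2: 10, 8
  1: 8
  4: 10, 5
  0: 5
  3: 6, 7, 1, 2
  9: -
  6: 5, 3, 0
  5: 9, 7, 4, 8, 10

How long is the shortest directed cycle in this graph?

2

For each vertex v, BFS finds the shortest path from v back to v.
The shortest such closed walk is 3 → 6 → 3, length 2.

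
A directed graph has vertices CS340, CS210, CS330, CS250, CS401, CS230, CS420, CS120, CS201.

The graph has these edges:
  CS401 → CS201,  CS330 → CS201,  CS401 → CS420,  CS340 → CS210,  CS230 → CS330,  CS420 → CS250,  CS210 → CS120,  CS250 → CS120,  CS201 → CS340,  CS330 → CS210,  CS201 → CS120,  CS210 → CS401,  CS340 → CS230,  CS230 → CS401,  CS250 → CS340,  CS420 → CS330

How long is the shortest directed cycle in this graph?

For each vertex v, BFS finds the shortest path from v back to v.
The shortest such closed walk is CS230 → CS401 → CS201 → CS340 → CS230, length 4.

4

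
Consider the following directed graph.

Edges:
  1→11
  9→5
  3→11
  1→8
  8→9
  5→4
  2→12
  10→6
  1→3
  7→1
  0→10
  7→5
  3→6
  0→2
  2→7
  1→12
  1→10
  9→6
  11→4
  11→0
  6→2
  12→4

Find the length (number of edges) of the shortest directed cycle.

5

For each vertex v, BFS finds the shortest path from v back to v.
The shortest such closed walk is 2 → 7 → 1 → 10 → 6 → 2, length 5.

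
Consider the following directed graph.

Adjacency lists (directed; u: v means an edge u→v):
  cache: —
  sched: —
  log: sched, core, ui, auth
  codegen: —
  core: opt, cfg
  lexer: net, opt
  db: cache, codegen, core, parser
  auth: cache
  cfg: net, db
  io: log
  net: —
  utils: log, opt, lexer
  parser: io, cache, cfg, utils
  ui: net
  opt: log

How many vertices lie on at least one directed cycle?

9

A vertex is on a directed cycle iff it belongs to a strongly connected component of size ≥ 2 (or has a self-loop).
The vertices on cycles are {db, io, cfg, log, opt, core, lexer, utils, parser} — 9 in total.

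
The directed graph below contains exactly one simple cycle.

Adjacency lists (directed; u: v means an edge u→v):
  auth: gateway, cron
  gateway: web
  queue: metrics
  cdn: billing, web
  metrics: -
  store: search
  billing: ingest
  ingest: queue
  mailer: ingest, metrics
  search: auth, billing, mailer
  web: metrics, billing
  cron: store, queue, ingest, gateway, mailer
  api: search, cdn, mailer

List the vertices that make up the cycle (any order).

DFS with gray/black marking from search:
search gray
  auth gray
    gateway gray
      web gray
        metrics gray
        metrics black
        billing gray
          ingest gray
            queue gray
              queue→metrics: metrics black — skip
            queue black
          ingest black
        billing black
      web black
    gateway black
    cron gray
      store gray
        store→search: search is gray → back edge
Back edge closes the cycle search → auth → cron → store → search; its vertices are {auth, cron, store, search}.

auth, cron, store, search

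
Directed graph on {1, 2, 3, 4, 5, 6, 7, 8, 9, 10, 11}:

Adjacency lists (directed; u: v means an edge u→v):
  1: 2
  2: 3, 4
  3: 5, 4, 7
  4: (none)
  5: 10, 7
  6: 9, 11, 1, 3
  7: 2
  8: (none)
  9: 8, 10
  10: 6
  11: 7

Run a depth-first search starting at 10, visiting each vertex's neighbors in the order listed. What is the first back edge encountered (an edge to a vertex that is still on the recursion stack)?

DFS from 10 (visiting each vertex's neighbors in the order listed); mark gray on enter, black on exit:
10 gray
  6 gray
    9 gray
      8 gray
      8 black
      9→10: 10 is gray → back edge
First back edge: 9 → 10.

9->10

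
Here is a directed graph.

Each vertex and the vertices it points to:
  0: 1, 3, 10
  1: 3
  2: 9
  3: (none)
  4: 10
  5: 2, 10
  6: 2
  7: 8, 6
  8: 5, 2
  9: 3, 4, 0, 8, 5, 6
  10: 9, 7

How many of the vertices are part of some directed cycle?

A vertex is on a directed cycle iff it belongs to a strongly connected component of size ≥ 2 (or has a self-loop).
The vertices on cycles are {0, 2, 4, 5, 6, 7, 8, 9, 10} — 9 in total.

9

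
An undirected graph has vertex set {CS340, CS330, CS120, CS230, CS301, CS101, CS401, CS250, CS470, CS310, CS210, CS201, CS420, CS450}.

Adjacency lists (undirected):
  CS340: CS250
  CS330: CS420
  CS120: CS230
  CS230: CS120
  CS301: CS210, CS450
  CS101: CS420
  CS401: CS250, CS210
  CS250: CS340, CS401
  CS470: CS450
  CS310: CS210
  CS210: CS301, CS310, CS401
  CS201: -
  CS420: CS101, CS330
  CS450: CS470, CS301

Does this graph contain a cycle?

DFS, tracking each vertex's parent; an edge to a visited non-parent vertex closes a cycle.
Start from CS201:
visit CS201 (parent –)
visit CS340 (parent –)
  visit CS250 (parent CS340)
    CS250–CS340: parent, skip
    visit CS401 (parent CS250)
      CS401–CS250: parent, skip
      visit CS210 (parent CS401)
        visit CS301 (parent CS210)
          CS301–CS210: parent, skip
          visit CS450 (parent CS301)
            visit CS470 (parent CS450)
              CS470–CS450: parent, skip
            CS450–CS301: parent, skip
        visit CS310 (parent CS210)
          CS310–CS210: parent, skip
        CS210–CS401: parent, skip
visit CS330 (parent –)
  visit CS420 (parent CS330)
    visit CS101 (parent CS420)
      CS101–CS420: parent, skip
    CS420–CS330: parent, skip
visit CS120 (parent –)
  visit CS230 (parent CS120)
    CS230–CS120: parent, skip
No non-parent visited neighbor found — the graph is a forest.

No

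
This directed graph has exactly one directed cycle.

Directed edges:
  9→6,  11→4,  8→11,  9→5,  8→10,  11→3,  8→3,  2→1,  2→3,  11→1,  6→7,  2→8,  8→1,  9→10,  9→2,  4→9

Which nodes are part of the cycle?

DFS with gray/black marking from 9:
9 gray
  10 gray
  10 black
  2 gray
    3 gray
    3 black
    8 gray
      8→3: 3 black — skip
      11 gray
        4 gray
          4→9: 9 is gray → back edge
Back edge closes the cycle 9 → 2 → 8 → 11 → 4 → 9; its vertices are {2, 4, 8, 9, 11}.

2, 4, 8, 9, 11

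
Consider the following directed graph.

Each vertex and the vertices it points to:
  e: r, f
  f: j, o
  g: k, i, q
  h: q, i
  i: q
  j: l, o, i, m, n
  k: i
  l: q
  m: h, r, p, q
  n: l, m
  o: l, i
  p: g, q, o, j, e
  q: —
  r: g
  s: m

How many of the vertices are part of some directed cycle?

A vertex is on a directed cycle iff it belongs to a strongly connected component of size ≥ 2 (or has a self-loop).
The vertices on cycles are {e, f, j, m, n, p} — 6 in total.

6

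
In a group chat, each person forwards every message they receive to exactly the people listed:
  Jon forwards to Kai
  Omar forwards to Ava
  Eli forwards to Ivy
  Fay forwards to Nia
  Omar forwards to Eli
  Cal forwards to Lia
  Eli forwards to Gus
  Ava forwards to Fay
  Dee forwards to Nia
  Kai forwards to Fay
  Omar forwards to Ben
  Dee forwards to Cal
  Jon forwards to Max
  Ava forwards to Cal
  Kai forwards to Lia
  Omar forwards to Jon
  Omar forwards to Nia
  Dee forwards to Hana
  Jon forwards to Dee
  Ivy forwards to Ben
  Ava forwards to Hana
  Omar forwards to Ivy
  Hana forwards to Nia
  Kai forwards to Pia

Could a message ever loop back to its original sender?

No

DFS with white/gray/black marking, starting from Fay:
Fay gray
  Nia gray
  Nia black
Fay black
Ivy gray
  Ben gray
  Ben black
Ivy black
Dee gray
  Hana gray
    Hana→Nia: Nia black — skip
  Hana black
  Dee→Nia: Nia black — skip
  Cal gray
    Lia gray
    Lia black
  Cal black
Dee black
Omar gray
  Omar→Ben: Ben black — skip
  Omar→Nia: Nia black — skip
  Omar→Ivy: Ivy black — skip
  Jon gray
    Jon→Dee: Dee black — skip
    Max gray
    Max black
    Kai gray
      Pia gray
      Pia black
      Kai→Fay: Fay black — skip
      Kai→Lia: Lia black — skip
    Kai black
  Jon black
  Ava gray
    Ava→Cal: Cal black — skip
    Ava→Hana: Hana black — skip
    Ava→Fay: Fay black — skip
  Ava black
  Eli gray
    Eli→Ivy: Ivy black — skip
    Gus gray
    Gus black
  Eli black
Omar black
Every edge goes to a white or black vertex — no back edge, so the graph is acyclic.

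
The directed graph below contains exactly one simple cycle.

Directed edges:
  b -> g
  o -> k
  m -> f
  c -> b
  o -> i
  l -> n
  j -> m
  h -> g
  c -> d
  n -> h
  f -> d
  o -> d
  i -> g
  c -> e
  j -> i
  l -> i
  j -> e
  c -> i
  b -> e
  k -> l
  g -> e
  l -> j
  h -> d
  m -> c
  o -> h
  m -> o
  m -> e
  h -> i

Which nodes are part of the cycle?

j, k, l, m, o

DFS with gray/black marking from k:
k gray
  l gray
    i gray
      g gray
        e gray
        e black
      g black
    i black
    n gray
      h gray
        d gray
        d black
        h→i: i black — skip
        h→g: g black — skip
      h black
    n black
    j gray
      j→i: i black — skip
      j→e: e black — skip
      m gray
        c gray
          b gray
            b→g: g black — skip
            b→e: e black — skip
          b black
          c→d: d black — skip
          c→e: e black — skip
          c→i: i black — skip
        c black
        o gray
          o→i: i black — skip
          o→k: k is gray → back edge
Back edge closes the cycle k → l → j → m → o → k; its vertices are {j, k, l, m, o}.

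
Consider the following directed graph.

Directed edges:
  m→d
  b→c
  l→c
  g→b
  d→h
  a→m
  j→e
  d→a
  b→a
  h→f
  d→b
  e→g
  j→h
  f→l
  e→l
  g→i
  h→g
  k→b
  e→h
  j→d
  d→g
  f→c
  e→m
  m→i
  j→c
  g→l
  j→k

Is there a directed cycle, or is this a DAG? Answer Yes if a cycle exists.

Yes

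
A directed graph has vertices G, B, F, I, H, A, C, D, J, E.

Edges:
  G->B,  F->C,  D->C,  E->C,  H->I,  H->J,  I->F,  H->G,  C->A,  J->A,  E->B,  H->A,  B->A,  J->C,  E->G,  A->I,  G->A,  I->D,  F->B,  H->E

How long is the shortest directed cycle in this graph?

4

For each vertex v, BFS finds the shortest path from v back to v.
The shortest such closed walk is I → F → C → A → I, length 4.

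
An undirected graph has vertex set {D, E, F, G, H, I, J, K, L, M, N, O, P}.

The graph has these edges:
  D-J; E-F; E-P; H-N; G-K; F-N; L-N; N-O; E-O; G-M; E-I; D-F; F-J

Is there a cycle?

DFS, tracking each vertex's parent; an edge to a visited non-parent vertex closes a cycle.
Start from E:
visit E (parent –)
  visit I (parent E)
    I–E: parent, skip
  visit P (parent E)
    P–E: parent, skip
  visit O (parent E)
    O–E: parent, skip
    visit N (parent O)
      visit F (parent N)
        visit J (parent F)
          visit D (parent J)
            D–J: parent, skip
            D–F: F visited and ≠ parent → cycle
Cycle: F – J – D – F.

Yes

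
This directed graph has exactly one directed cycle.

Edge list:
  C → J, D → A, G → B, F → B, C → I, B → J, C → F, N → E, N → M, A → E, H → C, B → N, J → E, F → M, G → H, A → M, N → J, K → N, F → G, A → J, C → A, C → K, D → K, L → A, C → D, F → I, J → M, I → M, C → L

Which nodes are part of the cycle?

DFS with gray/black marking from C:
C gray
  I gray
    M gray
    M black
  I black
  K gray
    N gray
      N→M: M black — skip
      E gray
      E black
      J gray
        J→M: M black — skip
        J→E: E black — skip
      J black
    N black
  K black
  L gray
    A gray
      A→J: J black — skip
      A→E: E black — skip
      A→M: M black — skip
    A black
  L black
  F gray
    B gray
      B→N: N black — skip
      B→J: J black — skip
    B black
    F→M: M black — skip
    F→I: I black — skip
    G gray
      H gray
        H→C: C is gray → back edge
Back edge closes the cycle C → F → G → H → C; its vertices are {C, F, G, H}.

C, F, G, H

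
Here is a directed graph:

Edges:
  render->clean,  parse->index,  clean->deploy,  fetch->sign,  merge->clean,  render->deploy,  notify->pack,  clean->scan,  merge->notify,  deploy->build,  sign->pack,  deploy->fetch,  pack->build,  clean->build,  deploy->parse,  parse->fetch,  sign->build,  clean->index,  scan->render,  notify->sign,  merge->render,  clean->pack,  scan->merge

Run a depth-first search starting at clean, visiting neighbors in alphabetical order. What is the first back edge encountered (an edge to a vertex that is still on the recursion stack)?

DFS from clean (visiting neighbors in alphabetical order); mark gray on enter, black on exit:
clean gray
  build gray
  build black
  deploy gray
    deploy→build: build black — skip
    fetch gray
      sign gray
        sign→build: build black — skip
        pack gray
          pack→build: build black — skip
        pack black
      sign black
    fetch black
    parse gray
      parse→fetch: fetch black — skip
      index gray
      index black
    parse black
  deploy black
  clean→index: index black — skip
  clean→pack: pack black — skip
  scan gray
    merge gray
      merge→clean: clean is gray → back edge
First back edge: merge → clean.

merge→clean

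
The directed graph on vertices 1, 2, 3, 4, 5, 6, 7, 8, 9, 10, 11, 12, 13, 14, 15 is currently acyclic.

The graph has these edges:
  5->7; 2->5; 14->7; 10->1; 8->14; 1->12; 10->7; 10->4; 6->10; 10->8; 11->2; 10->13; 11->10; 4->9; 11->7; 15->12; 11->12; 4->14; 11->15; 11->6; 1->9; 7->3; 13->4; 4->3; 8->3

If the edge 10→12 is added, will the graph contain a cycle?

No

Adding 10→12 creates a cycle iff 12 can already reach 10.
Explore from 12: no path reaches 10. The graph stays acyclic.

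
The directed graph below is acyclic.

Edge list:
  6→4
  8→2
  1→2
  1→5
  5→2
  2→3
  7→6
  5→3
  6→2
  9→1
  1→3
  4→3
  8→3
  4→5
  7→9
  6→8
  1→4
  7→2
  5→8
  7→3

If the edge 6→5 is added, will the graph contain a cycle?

Adding 6→5 creates a cycle iff 5 can already reach 6.
Explore from 5: no path reaches 6. The graph stays acyclic.

No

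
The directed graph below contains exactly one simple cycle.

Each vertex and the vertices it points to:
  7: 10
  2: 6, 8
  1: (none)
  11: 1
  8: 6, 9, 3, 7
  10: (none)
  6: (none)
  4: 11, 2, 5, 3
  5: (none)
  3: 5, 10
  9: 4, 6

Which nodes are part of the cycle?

2, 4, 8, 9

DFS with gray/black marking from 4:
4 gray
  11 gray
    1 gray
    1 black
  11 black
  2 gray
    6 gray
    6 black
    8 gray
      8→6: 6 black — skip
      9 gray
        9→4: 4 is gray → back edge
Back edge closes the cycle 4 → 2 → 8 → 9 → 4; its vertices are {2, 4, 8, 9}.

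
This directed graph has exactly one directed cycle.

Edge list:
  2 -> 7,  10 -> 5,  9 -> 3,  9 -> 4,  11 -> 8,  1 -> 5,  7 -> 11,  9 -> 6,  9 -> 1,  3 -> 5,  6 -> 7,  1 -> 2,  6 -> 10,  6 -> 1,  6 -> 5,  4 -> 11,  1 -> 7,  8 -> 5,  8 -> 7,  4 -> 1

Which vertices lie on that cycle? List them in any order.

7, 8, 11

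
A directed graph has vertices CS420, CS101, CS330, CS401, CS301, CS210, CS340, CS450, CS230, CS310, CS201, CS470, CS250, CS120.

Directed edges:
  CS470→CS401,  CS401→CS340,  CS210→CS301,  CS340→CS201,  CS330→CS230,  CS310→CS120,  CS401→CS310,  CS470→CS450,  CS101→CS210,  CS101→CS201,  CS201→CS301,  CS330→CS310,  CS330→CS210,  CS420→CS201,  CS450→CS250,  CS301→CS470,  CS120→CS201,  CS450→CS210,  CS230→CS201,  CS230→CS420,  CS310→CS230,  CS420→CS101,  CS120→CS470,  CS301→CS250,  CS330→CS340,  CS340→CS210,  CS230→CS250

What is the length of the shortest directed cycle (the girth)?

4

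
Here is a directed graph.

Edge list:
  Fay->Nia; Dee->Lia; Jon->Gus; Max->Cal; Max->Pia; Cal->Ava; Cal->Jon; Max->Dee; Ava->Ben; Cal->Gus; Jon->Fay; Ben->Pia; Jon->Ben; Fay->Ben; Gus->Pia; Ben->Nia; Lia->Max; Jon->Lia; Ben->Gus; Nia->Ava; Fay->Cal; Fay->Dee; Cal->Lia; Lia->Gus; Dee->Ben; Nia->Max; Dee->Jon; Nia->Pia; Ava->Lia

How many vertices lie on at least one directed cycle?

9

A vertex is on a directed cycle iff it belongs to a strongly connected component of size ≥ 2 (or has a self-loop).
The vertices on cycles are {Ava, Ben, Cal, Dee, Fay, Jon, Lia, Max, Nia} — 9 in total.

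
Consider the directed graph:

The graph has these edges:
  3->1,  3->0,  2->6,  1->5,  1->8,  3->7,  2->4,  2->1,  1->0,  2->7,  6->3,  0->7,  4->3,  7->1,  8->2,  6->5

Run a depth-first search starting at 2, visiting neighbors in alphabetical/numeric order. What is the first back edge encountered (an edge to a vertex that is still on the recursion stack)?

DFS from 2 (visiting neighbors in alphabetical/numeric order); mark gray on enter, black on exit:
2 gray
  1 gray
    0 gray
      7 gray
        7→1: 1 is gray → back edge
First back edge: 7 → 1.

7→1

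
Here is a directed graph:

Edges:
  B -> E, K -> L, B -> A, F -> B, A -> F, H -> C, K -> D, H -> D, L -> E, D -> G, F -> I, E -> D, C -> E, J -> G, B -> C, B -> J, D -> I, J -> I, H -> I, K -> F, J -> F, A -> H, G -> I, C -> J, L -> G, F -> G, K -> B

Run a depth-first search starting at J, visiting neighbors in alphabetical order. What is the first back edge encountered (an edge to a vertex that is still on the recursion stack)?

A->F

DFS from J (visiting neighbors in alphabetical order); mark gray on enter, black on exit:
J gray
  F gray
    B gray
      A gray
        A→F: F is gray → back edge
First back edge: A → F.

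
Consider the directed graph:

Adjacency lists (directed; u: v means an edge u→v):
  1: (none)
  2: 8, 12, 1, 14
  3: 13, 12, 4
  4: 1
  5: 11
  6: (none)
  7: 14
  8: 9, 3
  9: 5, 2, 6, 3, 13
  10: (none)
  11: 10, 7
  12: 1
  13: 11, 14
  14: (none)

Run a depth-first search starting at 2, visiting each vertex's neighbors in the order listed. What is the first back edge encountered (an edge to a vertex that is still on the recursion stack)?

9->2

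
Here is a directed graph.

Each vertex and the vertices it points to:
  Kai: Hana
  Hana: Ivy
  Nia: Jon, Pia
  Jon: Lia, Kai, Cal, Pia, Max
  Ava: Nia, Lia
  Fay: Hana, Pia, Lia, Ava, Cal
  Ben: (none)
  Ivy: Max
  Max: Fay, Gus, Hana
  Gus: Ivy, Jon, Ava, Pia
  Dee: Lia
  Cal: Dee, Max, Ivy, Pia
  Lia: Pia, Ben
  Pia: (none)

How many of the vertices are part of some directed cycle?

A vertex is on a directed cycle iff it belongs to a strongly connected component of size ≥ 2 (or has a self-loop).
The vertices on cycles are {Ava, Cal, Fay, Gus, Ivy, Jon, Kai, Max, Nia, Hana} — 10 in total.

10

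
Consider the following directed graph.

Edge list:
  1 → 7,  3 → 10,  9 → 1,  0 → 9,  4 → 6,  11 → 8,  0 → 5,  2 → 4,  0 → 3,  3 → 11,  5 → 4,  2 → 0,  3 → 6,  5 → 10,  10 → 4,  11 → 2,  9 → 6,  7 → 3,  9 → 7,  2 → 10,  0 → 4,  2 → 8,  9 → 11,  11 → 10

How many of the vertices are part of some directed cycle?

7

A vertex is on a directed cycle iff it belongs to a strongly connected component of size ≥ 2 (or has a self-loop).
The vertices on cycles are {0, 1, 2, 3, 7, 9, 11} — 7 in total.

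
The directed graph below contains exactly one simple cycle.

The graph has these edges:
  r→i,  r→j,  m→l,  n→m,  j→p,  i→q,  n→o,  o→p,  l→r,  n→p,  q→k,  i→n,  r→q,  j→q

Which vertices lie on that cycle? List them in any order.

DFS with gray/black marking from r:
r gray
  q gray
    k gray
    k black
  q black
  j gray
    p gray
    p black
    j→q: q black — skip
  j black
  i gray
    i→q: q black — skip
    n gray
      m gray
        l gray
          l→r: r is gray → back edge
Back edge closes the cycle r → i → n → m → l → r; its vertices are {i, l, m, n, r}.

i, l, m, n, r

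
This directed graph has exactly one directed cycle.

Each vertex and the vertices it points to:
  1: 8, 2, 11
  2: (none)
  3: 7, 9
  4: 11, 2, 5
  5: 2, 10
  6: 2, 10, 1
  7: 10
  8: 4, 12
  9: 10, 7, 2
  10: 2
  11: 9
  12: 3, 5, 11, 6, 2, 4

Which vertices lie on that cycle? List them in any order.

1, 6, 8, 12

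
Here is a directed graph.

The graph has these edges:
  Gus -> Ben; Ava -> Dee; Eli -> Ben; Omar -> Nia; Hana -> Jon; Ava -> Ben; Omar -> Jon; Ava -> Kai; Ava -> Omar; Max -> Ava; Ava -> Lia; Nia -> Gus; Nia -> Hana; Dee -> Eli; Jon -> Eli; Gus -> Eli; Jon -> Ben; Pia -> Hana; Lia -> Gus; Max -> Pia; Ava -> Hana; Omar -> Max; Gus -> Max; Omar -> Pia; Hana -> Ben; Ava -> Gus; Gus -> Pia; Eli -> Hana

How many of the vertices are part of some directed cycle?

A vertex is on a directed cycle iff it belongs to a strongly connected component of size ≥ 2 (or has a self-loop).
The vertices on cycles are {Ava, Eli, Gus, Jon, Lia, Max, Nia, Hana, Omar} — 9 in total.

9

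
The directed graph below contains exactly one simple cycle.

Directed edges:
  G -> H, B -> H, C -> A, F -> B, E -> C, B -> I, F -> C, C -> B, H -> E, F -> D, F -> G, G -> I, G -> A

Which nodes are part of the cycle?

B, C, E, H

DFS with gray/black marking from C:
C gray
  A gray
  A black
  B gray
    I gray
    I black
    H gray
      E gray
        E→C: C is gray → back edge
Back edge closes the cycle C → B → H → E → C; its vertices are {B, C, E, H}.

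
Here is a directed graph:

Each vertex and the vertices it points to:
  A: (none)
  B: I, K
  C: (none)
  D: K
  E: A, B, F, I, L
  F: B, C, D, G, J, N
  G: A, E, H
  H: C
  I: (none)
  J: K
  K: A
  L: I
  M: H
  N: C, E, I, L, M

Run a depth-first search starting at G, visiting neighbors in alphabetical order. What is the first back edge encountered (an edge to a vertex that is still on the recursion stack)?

DFS from G (visiting neighbors in alphabetical order); mark gray on enter, black on exit:
G gray
  A gray
  A black
  E gray
    E→A: A black — skip
    B gray
      I gray
      I black
      K gray
        K→A: A black — skip
      K black
    B black
    F gray
      F→B: B black — skip
      C gray
      C black
      D gray
        D→K: K black — skip
      D black
      F→G: G is gray → back edge
First back edge: F → G.

F->G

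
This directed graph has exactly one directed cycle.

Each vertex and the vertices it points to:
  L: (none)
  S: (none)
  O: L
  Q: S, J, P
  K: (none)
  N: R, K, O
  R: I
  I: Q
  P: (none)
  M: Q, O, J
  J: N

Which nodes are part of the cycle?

I, J, N, Q, R

DFS with gray/black marking from Q:
Q gray
  S gray
  S black
  J gray
    N gray
      R gray
        I gray
          I→Q: Q is gray → back edge
Back edge closes the cycle Q → J → N → R → I → Q; its vertices are {I, J, N, Q, R}.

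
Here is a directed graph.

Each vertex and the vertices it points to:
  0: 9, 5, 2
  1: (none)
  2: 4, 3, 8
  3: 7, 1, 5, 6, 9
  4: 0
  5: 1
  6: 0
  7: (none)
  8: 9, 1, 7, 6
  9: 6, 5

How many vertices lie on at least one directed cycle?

7

A vertex is on a directed cycle iff it belongs to a strongly connected component of size ≥ 2 (or has a self-loop).
The vertices on cycles are {0, 2, 3, 4, 6, 8, 9} — 7 in total.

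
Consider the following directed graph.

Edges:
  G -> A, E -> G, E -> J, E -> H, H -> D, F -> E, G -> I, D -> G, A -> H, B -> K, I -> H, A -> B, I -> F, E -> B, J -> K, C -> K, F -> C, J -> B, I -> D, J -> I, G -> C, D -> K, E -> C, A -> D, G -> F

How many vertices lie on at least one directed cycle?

A vertex is on a directed cycle iff it belongs to a strongly connected component of size ≥ 2 (or has a self-loop).
The vertices on cycles are {A, D, E, F, G, H, I, J} — 8 in total.

8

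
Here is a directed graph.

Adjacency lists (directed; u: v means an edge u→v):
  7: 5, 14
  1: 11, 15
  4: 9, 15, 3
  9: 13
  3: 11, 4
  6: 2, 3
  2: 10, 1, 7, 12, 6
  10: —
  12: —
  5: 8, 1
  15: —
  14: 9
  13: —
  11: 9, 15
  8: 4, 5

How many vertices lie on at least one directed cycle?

6

A vertex is on a directed cycle iff it belongs to a strongly connected component of size ≥ 2 (or has a self-loop).
The vertices on cycles are {2, 3, 4, 5, 6, 8} — 6 in total.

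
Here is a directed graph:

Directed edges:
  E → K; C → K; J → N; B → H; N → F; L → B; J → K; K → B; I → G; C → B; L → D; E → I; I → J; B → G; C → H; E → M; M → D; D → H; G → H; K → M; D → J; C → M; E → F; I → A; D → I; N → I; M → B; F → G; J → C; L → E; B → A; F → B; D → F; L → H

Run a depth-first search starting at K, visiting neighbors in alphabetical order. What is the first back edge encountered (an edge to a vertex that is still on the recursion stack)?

C->K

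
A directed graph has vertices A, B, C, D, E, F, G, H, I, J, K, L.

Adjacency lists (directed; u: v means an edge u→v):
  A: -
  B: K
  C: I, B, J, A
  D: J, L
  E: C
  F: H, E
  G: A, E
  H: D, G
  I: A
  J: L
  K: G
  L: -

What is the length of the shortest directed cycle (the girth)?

For each vertex v, BFS finds the shortest path from v back to v.
The shortest such closed walk is E → C → B → K → G → E, length 5.

5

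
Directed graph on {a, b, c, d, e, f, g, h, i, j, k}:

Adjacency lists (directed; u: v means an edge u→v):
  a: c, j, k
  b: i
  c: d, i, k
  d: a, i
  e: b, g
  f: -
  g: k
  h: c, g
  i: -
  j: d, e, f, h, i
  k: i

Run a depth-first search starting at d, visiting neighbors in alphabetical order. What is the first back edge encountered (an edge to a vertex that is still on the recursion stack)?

c→d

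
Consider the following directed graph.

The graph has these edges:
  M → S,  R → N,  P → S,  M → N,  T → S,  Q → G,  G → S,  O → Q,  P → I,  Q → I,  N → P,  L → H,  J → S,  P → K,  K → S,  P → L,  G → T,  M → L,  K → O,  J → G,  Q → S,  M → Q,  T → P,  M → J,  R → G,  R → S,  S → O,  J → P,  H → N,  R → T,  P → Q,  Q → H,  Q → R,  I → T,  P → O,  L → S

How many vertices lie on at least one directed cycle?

12

A vertex is on a directed cycle iff it belongs to a strongly connected component of size ≥ 2 (or has a self-loop).
The vertices on cycles are {G, H, I, K, L, N, O, P, Q, R, S, T} — 12 in total.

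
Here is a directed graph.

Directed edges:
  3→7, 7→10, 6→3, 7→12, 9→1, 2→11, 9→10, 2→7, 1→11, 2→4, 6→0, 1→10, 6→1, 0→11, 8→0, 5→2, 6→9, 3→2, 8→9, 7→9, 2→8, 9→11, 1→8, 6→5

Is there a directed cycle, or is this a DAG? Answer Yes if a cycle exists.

DFS with white/gray/black marking, starting from 4:
4 gray
4 black
1 gray
  11 gray
  11 black
  8 gray
    0 gray
      0→11: 11 black — skip
    0 black
    9 gray
      10 gray
      10 black
      9→1: 1 is gray → back edge
Back edge found, so a cycle exists: 1 → 8 → 9 → 1.

Yes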